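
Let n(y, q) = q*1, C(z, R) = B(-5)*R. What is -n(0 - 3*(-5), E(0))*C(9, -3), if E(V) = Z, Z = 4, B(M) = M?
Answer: -60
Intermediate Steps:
C(z, R) = -5*R
E(V) = 4
n(y, q) = q
-n(0 - 3*(-5), E(0))*C(9, -3) = -4*(-5*(-3)) = -4*15 = -1*60 = -60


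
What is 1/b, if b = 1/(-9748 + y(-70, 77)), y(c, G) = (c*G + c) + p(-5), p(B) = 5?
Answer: -15203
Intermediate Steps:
y(c, G) = 5 + c + G*c (y(c, G) = (c*G + c) + 5 = (G*c + c) + 5 = (c + G*c) + 5 = 5 + c + G*c)
b = -1/15203 (b = 1/(-9748 + (5 - 70 + 77*(-70))) = 1/(-9748 + (5 - 70 - 5390)) = 1/(-9748 - 5455) = 1/(-15203) = -1/15203 ≈ -6.5777e-5)
1/b = 1/(-1/15203) = -15203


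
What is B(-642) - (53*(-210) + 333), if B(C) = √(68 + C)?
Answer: 10797 + I*√574 ≈ 10797.0 + 23.958*I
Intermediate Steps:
B(-642) - (53*(-210) + 333) = √(68 - 642) - (53*(-210) + 333) = √(-574) - (-11130 + 333) = I*√574 - 1*(-10797) = I*√574 + 10797 = 10797 + I*√574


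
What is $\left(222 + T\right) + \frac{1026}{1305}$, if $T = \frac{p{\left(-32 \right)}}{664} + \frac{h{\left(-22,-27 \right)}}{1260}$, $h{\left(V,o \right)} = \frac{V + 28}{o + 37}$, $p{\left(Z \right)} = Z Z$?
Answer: $\frac{1133915047}{5054700} \approx 224.33$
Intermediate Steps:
$p{\left(Z \right)} = Z^{2}$
$h{\left(V,o \right)} = \frac{28 + V}{37 + o}$
$T = \frac{268883}{174300}$ ($T = \frac{\left(-32\right)^{2}}{664} + \frac{\frac{1}{37 - 27} \left(28 - 22\right)}{1260} = 1024 \cdot \frac{1}{664} + \frac{1}{10} \cdot 6 \cdot \frac{1}{1260} = \frac{128}{83} + \frac{1}{10} \cdot 6 \cdot \frac{1}{1260} = \frac{128}{83} + \frac{3}{5} \cdot \frac{1}{1260} = \frac{128}{83} + \frac{1}{2100} = \frac{268883}{174300} \approx 1.5426$)
$\left(222 + T\right) + \frac{1026}{1305} = \left(222 + \frac{268883}{174300}\right) + \frac{1026}{1305} = \frac{38963483}{174300} + 1026 \cdot \frac{1}{1305} = \frac{38963483}{174300} + \frac{114}{145} = \frac{1133915047}{5054700}$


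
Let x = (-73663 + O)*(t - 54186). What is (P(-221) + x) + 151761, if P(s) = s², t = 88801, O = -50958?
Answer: -4313555313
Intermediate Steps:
x = -4313755915 (x = (-73663 - 50958)*(88801 - 54186) = -124621*34615 = -4313755915)
(P(-221) + x) + 151761 = ((-221)² - 4313755915) + 151761 = (48841 - 4313755915) + 151761 = -4313707074 + 151761 = -4313555313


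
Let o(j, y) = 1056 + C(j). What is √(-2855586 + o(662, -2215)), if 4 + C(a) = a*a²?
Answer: √287262994 ≈ 16949.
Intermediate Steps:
C(a) = -4 + a³ (C(a) = -4 + a*a² = -4 + a³)
o(j, y) = 1052 + j³ (o(j, y) = 1056 + (-4 + j³) = 1052 + j³)
√(-2855586 + o(662, -2215)) = √(-2855586 + (1052 + 662³)) = √(-2855586 + (1052 + 290117528)) = √(-2855586 + 290118580) = √287262994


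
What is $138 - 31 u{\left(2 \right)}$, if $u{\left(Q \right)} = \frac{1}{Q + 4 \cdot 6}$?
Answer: $\frac{3557}{26} \approx 136.81$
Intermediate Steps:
$u{\left(Q \right)} = \frac{1}{24 + Q}$ ($u{\left(Q \right)} = \frac{1}{Q + 24} = \frac{1}{24 + Q}$)
$138 - 31 u{\left(2 \right)} = 138 - \frac{31}{24 + 2} = 138 - \frac{31}{26} = \frac{3557}{26}$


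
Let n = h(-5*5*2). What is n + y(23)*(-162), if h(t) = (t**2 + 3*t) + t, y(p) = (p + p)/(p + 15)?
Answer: 39974/19 ≈ 2103.9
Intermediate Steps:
y(p) = 2*p/(15 + p) (y(p) = (2*p)/(15 + p) = 2*p/(15 + p))
h(t) = t**2 + 4*t
n = 2300 (n = (-5*5*2)*(4 - 5*5*2) = (-25*2)*(4 - 25*2) = -50*(4 - 50) = -50*(-46) = 2300)
n + y(23)*(-162) = 2300 + (2*23/(15 + 23))*(-162) = 2300 + (2*23/38)*(-162) = 2300 + (2*23*(1/38))*(-162) = 2300 + (23/19)*(-162) = 2300 - 3726/19 = 39974/19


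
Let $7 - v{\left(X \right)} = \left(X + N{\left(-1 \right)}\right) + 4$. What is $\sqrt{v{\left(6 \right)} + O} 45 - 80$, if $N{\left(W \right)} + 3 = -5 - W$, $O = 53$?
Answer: $-80 + 45 \sqrt{57} \approx 259.74$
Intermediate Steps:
$N{\left(W \right)} = -8 - W$ ($N{\left(W \right)} = -3 - \left(5 + W\right) = -8 - W$)
$v{\left(X \right)} = 10 - X$ ($v{\left(X \right)} = 7 - \left(\left(X - 7\right) + 4\right) = 7 - \left(\left(-7 + X\right) + 4\right) = 7 - \left(-3 + X\right) = 10 - X$)
$\sqrt{v{\left(6 \right)} + O} 45 - 80 = \sqrt{\left(10 - 6\right) + 53} \cdot 45 - 80 = \sqrt{4 + 53} \cdot 45 - 80 = \sqrt{57} \cdot 45 - 80 = 45 \sqrt{57} - 80 = -80 + 45 \sqrt{57}$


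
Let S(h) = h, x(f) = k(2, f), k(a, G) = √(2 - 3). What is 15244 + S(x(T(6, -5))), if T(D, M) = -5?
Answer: 15244 + I ≈ 15244.0 + 1.0*I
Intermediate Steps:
k(a, G) = I (k(a, G) = √(-1) = I)
x(f) = I
15244 + S(x(T(6, -5))) = 15244 + I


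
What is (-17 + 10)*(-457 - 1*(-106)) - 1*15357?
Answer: -12900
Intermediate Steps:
(-17 + 10)*(-457 - 1*(-106)) - 1*15357 = -7*(-457 + 106) - 15357 = -7*(-351) - 15357 = 2457 - 15357 = -12900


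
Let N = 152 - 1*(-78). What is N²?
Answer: 52900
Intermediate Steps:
N = 230 (N = 152 + 78 = 230)
N² = 230² = 52900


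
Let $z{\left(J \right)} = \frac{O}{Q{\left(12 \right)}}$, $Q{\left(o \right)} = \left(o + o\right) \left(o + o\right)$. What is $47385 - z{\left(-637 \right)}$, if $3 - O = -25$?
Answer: $\frac{6823433}{144} \approx 47385.0$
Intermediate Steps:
$O = 28$ ($O = 3 - -25 = 3 + 25 = 28$)
$Q{\left(o \right)} = 4 o^{2}$ ($Q{\left(o \right)} = 2 o 2 o = 4 o^{2}$)
$z{\left(J \right)} = \frac{7}{144}$ ($z{\left(J \right)} = \frac{28}{4 \cdot 12^{2}} = \frac{28}{4 \cdot 144} = \frac{28}{576} = 28 \cdot \frac{1}{576} = \frac{7}{144}$)
$47385 - z{\left(-637 \right)} = 47385 - \frac{7}{144} = \frac{6823433}{144}$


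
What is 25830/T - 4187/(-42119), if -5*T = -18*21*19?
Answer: 43410634/2400783 ≈ 18.082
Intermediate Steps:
T = 7182/5 (T = -(-18*21)*19/5 = -(-378)*19/5 = -⅕*(-7182) = 7182/5 ≈ 1436.4)
25830/T - 4187/(-42119) = 25830/(7182/5) - 4187/(-42119) = 25830*(5/7182) - 4187*(-1/42119) = 1025/57 + 4187/42119 = 43410634/2400783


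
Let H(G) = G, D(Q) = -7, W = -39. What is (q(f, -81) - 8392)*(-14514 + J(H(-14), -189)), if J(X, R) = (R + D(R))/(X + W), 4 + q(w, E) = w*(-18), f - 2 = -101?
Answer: 5086470244/53 ≈ 9.5971e+7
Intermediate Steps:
f = -99 (f = 2 - 101 = -99)
q(w, E) = -4 - 18*w (q(w, E) = -4 + w*(-18) = -4 - 18*w)
J(X, R) = (-7 + R)/(-39 + X) (J(X, R) = (R - 7)/(X - 39) = (-7 + R)/(-39 + X))
(q(f, -81) - 8392)*(-14514 + J(H(-14), -189)) = ((-4 - 18*(-99)) - 8392)*(-14514 + (-7 - 189)/(-39 - 14)) = ((-4 + 1782) - 8392)*(-14514 - 196/(-53)) = (1778 - 8392)*(-14514 - 1/53*(-196)) = -6614*(-14514 + 196/53) = -6614*(-769046/53) = 5086470244/53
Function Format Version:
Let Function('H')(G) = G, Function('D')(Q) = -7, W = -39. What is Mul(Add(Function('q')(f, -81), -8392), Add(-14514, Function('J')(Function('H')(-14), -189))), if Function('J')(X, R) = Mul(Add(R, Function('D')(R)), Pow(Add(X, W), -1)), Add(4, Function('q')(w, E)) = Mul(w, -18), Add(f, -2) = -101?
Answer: Rational(5086470244, 53) ≈ 9.5971e+7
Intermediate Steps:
f = -99 (f = Add(2, -101) = -99)
Function('q')(w, E) = Add(-4, Mul(-18, w)) (Function('q')(w, E) = Add(-4, Mul(w, -18)) = Add(-4, Mul(-18, w)))
Function('J')(X, R) = Mul(Pow(Add(-39, X), -1), Add(-7, R)) (Function('J')(X, R) = Mul(Add(R, -7), Pow(Add(X, -39), -1)) = Mul(Add(-7, R), Pow(Add(-39, X), -1)) = Mul(Pow(Add(-39, X), -1), Add(-7, R)))
Mul(Add(Function('q')(f, -81), -8392), Add(-14514, Function('J')(Function('H')(-14), -189))) = Mul(Add(Add(-4, Mul(-18, -99)), -8392), Add(-14514, Mul(Pow(Add(-39, -14), -1), Add(-7, -189)))) = Mul(Add(Add(-4, 1782), -8392), Add(-14514, Mul(Pow(-53, -1), -196))) = Mul(Add(1778, -8392), Add(-14514, Mul(Rational(-1, 53), -196))) = Mul(-6614, Add(-14514, Rational(196, 53))) = Mul(-6614, Rational(-769046, 53)) = Rational(5086470244, 53)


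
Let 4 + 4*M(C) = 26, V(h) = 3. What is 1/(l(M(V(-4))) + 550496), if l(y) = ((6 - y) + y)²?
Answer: 1/550532 ≈ 1.8164e-6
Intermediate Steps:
M(C) = 11/2 (M(C) = -1 + (¼)*26 = -1 + 13/2 = 11/2)
l(y) = 36 (l(y) = 6² = 36)
1/(l(M(V(-4))) + 550496) = 1/(36 + 550496) = 1/550532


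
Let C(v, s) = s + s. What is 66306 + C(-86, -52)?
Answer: 66202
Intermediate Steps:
C(v, s) = 2*s
66306 + C(-86, -52) = 66306 + 2*(-52) = 66306 - 104 = 66202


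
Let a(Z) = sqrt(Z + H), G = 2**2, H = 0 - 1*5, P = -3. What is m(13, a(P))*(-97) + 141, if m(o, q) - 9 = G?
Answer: -1120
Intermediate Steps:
H = -5 (H = 0 - 5 = -5)
G = 4
a(Z) = sqrt(-5 + Z) (a(Z) = sqrt(Z - 5) = sqrt(-5 + Z))
m(o, q) = 13 (m(o, q) = 9 + 4 = 13)
m(13, a(P))*(-97) + 141 = 13*(-97) + 141 = -1261 + 141 = -1120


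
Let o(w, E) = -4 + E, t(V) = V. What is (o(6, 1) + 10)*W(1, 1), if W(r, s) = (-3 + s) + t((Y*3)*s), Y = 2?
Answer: 28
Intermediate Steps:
W(r, s) = -3 + 7*s (W(r, s) = (-3 + s) + (2*3)*s = (-3 + s) + 6*s = -3 + 7*s)
(o(6, 1) + 10)*W(1, 1) = ((-4 + 1) + 10)*(-3 + 7*1) = (-3 + 10)*(-3 + 7) = 7*4 = 28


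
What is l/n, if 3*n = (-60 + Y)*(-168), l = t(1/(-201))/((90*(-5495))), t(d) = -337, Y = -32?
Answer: 337/2547921600 ≈ 1.3226e-7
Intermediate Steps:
l = 337/494550 (l = -337/(90*(-5495)) = -337/(-494550) = -337*(-1/494550) = 337/494550 ≈ 0.00068143)
n = 5152 (n = ((-60 - 32)*(-168))/3 = (-92*(-168))/3 = (1/3)*15456 = 5152)
l/n = (337/494550)/5152 = (337/494550)*(1/5152) = 337/2547921600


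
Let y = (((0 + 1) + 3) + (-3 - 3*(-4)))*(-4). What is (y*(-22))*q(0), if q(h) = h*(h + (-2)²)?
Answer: 0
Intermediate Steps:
q(h) = h*(4 + h) (q(h) = h*(h + 4) = h*(4 + h))
y = -52 (y = ((1 + 3) + (-3 + 12))*(-4) = (4 + 9)*(-4) = 13*(-4) = -52)
(y*(-22))*q(0) = (-52*(-22))*(0*(4 + 0)) = 1144*(0*4) = 1144*0 = 0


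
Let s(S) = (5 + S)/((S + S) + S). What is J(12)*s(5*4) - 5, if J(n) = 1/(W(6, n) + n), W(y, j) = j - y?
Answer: -1075/216 ≈ -4.9769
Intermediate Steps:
J(n) = 1/(-6 + 2*n) (J(n) = 1/((n - 1*6) + n) = 1/((n - 6) + n) = 1/((-6 + n) + n) = 1/(-6 + 2*n))
s(S) = (5 + S)/(3*S) (s(S) = (5 + S)/(2*S + S) = (5 + S)/((3*S)) = (5 + S)*(1/(3*S)) = (5 + S)/(3*S))
J(12)*s(5*4) - 5 = (1/(2*(-3 + 12)))*((5 + 5*4)/(3*((5*4)))) - 5 = ((½)/9)*((⅓)*(5 + 20)/20) - 5 = ((½)*(⅑))*((⅓)*(1/20)*25) - 5 = (1/18)*(5/12) - 5 = 5/216 - 5 = -1075/216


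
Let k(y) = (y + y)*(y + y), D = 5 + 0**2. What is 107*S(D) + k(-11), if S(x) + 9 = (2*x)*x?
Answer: 4871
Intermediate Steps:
D = 5 (D = 5 + 0 = 5)
S(x) = -9 + 2*x**2 (S(x) = -9 + (2*x)*x = -9 + 2*x**2)
k(y) = 4*y**2 (k(y) = (2*y)*(2*y) = 4*y**2)
107*S(D) + k(-11) = 107*(-9 + 2*5**2) + 4*(-11)**2 = 107*(-9 + 2*25) + 4*121 = 107*(-9 + 50) + 484 = 107*41 + 484 = 4387 + 484 = 4871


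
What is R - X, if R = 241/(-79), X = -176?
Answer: 13663/79 ≈ 172.95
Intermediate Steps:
R = -241/79 (R = 241*(-1/79) = -241/79 ≈ -3.0506)
R - X = -241/79 - 1*(-176) = -241/79 + 176 = 13663/79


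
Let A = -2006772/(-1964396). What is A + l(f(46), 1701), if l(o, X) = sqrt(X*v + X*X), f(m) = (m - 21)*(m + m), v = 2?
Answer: 501693/491099 + 9*sqrt(35763) ≈ 1703.0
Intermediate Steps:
f(m) = 2*m*(-21 + m) (f(m) = (-21 + m)*(2*m) = 2*m*(-21 + m))
l(o, X) = sqrt(X**2 + 2*X) (l(o, X) = sqrt(X*2 + X*X) = sqrt(2*X + X**2) = sqrt(X**2 + 2*X))
A = 501693/491099 (A = -2006772*(-1/1964396) = 501693/491099 ≈ 1.0216)
A + l(f(46), 1701) = 501693/491099 + sqrt(1701*(2 + 1701)) = 501693/491099 + sqrt(1701*1703) = 501693/491099 + sqrt(2896803) = 501693/491099 + 9*sqrt(35763)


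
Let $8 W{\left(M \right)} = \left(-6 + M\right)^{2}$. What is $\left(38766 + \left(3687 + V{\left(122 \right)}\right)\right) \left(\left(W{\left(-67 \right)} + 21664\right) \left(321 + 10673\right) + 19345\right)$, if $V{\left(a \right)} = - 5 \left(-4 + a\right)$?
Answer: $\frac{41112269020891}{4} \approx 1.0278 \cdot 10^{13}$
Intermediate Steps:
$W{\left(M \right)} = \frac{\left(-6 + M\right)^{2}}{8}$
$V{\left(a \right)} = 20 - 5 a$
$\left(38766 + \left(3687 + V{\left(122 \right)}\right)\right) \left(\left(W{\left(-67 \right)} + 21664\right) \left(321 + 10673\right) + 19345\right) = \left(38766 + \left(3687 + \left(20 - 610\right)\right)\right) \left(\left(\frac{\left(-6 - 67\right)^{2}}{8} + 21664\right) \left(321 + 10673\right) + 19345\right) = \left(38766 + \left(3687 + \left(20 - 610\right)\right)\right) \left(\left(\frac{\left(-73\right)^{2}}{8} + 21664\right) 10994 + 19345\right) = \left(38766 + \left(3687 - 590\right)\right) \left(\left(\frac{1}{8} \cdot 5329 + 21664\right) 10994 + 19345\right) = \left(38766 + 3097\right) \left(\left(\frac{5329}{8} + 21664\right) 10994 + 19345\right) = 41863 \left(\frac{178641}{8} \cdot 10994 + 19345\right) = 41863 \left(\frac{981989577}{4} + 19345\right) = 41863 \cdot \frac{982066957}{4} = \frac{41112269020891}{4}$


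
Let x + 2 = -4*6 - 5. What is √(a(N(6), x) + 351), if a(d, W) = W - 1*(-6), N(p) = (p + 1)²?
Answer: √326 ≈ 18.055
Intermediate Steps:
N(p) = (1 + p)²
x = -31 (x = -2 + (-4*6 - 5) = -2 + (-24 - 5) = -2 - 29 = -31)
a(d, W) = 6 + W (a(d, W) = W + 6 = 6 + W)
√(a(N(6), x) + 351) = √((6 - 31) + 351) = √(-25 + 351) = √326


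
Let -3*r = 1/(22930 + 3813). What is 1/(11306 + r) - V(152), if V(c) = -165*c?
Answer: 22749292431069/907069073 ≈ 25080.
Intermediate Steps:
V(c) = -165*c
r = -1/80229 (r = -1/(3*(22930 + 3813)) = -⅓/26743 = -⅓*1/26743 = -1/80229 ≈ -1.2464e-5)
1/(11306 + r) - V(152) = 1/(11306 - 1/80229) - (-165)*152 = 1/(907069073/80229) - 1*(-25080) = 80229/907069073 + 25080 = 22749292431069/907069073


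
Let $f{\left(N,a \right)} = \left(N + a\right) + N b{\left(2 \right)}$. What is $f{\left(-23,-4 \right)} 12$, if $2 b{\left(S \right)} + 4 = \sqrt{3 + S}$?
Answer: $228 - 138 \sqrt{5} \approx -80.577$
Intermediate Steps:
$b{\left(S \right)} = -2 + \frac{\sqrt{3 + S}}{2}$
$f{\left(N,a \right)} = N + a + N \left(-2 + \frac{\sqrt{5}}{2}\right)$ ($f{\left(N,a \right)} = \left(N + a\right) + N \left(-2 + \frac{\sqrt{3 + 2}}{2}\right) = \left(N + a\right) + N \left(-2 + \frac{\sqrt{5}}{2}\right) = N + a + N \left(-2 + \frac{\sqrt{5}}{2}\right)$)
$f{\left(-23,-4 \right)} 12 = \left(-4 - -23 + \frac{1}{2} \left(-23\right) \sqrt{5}\right) 12 = \left(-4 + 23 - \frac{23 \sqrt{5}}{2}\right) 12 = \left(19 - \frac{23 \sqrt{5}}{2}\right) 12 = 228 - 138 \sqrt{5}$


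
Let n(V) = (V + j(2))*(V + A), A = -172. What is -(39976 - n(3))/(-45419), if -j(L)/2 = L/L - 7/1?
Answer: 42511/45419 ≈ 0.93597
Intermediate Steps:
j(L) = 12 (j(L) = -2*(L/L - 7/1) = -2*(1 - 7*1) = -2*(1 - 7) = -2*(-6) = 12)
n(V) = (-172 + V)*(12 + V) (n(V) = (V + 12)*(V - 172) = (12 + V)*(-172 + V) = (-172 + V)*(12 + V))
-(39976 - n(3))/(-45419) = -(39976 - (-2064 + 3**2 - 160*3))/(-45419) = -(39976 - (-2064 + 9 - 480))*(-1/45419) = -(39976 - 1*(-2535))*(-1/45419) = -(39976 + 2535)*(-1/45419) = -1*42511*(-1/45419) = -42511*(-1/45419) = 42511/45419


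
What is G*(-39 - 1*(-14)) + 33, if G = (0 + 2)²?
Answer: -67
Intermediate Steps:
G = 4 (G = 2² = 4)
G*(-39 - 1*(-14)) + 33 = 4*(-39 - 1*(-14)) + 33 = 4*(-39 + 14) + 33 = 4*(-25) + 33 = -100 + 33 = -67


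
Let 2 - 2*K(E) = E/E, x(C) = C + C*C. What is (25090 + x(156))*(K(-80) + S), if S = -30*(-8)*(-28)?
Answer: -333166249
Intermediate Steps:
S = -6720 (S = 240*(-28) = -6720)
x(C) = C + C**2
K(E) = 1/2 (K(E) = 1 - E/(2*E) = 1 - 1/2*1 = 1 - 1/2 = 1/2)
(25090 + x(156))*(K(-80) + S) = (25090 + 156*(1 + 156))*(1/2 - 6720) = (25090 + 156*157)*(-13439/2) = (25090 + 24492)*(-13439/2) = 49582*(-13439/2) = -333166249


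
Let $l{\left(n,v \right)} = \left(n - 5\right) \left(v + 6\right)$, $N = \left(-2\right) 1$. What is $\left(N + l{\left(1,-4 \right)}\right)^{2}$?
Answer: $100$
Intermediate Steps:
$N = -2$
$l{\left(n,v \right)} = \left(-5 + n\right) \left(6 + v\right)$
$\left(N + l{\left(1,-4 \right)}\right)^{2} = \left(-2 + \left(-30 - -20 + 6 \cdot 1 + 1 \left(-4\right)\right)\right)^{2} = \left(-2 + \left(-30 + 20 + 6 - 4\right)\right)^{2} = \left(-2 - 8\right)^{2} = \left(-10\right)^{2} = 100$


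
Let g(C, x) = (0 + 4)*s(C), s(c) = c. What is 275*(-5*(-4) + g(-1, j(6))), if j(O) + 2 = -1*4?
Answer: 4400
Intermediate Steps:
j(O) = -6 (j(O) = -2 - 1*4 = -2 - 4 = -6)
g(C, x) = 4*C (g(C, x) = (0 + 4)*C = 4*C)
275*(-5*(-4) + g(-1, j(6))) = 275*(-5*(-4) + 4*(-1)) = 275*(20 - 4) = 275*16 = 4400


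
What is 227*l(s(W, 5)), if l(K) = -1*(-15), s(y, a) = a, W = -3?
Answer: 3405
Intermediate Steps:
l(K) = 15
227*l(s(W, 5)) = 227*15 = 3405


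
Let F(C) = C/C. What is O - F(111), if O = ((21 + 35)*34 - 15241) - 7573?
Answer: -20911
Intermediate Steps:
F(C) = 1
O = -20910 (O = (56*34 - 15241) - 7573 = (1904 - 15241) - 7573 = -13337 - 7573 = -20910)
O - F(111) = -20910 - 1*1 = -20910 - 1 = -20911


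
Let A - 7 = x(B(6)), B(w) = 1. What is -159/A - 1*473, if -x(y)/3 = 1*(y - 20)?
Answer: -30431/64 ≈ -475.48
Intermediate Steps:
x(y) = 60 - 3*y (x(y) = -3*(y - 20) = -3*(-20 + y) = 60 - 3*y)
A = 64 (A = 7 + (60 - 3*1) = 7 + (60 - 3) = 7 + 57 = 64)
-159/A - 1*473 = -159/64 - 1*473 = -159*1/64 - 473 = -159/64 - 473 = -30431/64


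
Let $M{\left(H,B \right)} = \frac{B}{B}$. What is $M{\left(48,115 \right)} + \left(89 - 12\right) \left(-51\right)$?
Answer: $-3926$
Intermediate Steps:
$M{\left(H,B \right)} = 1$
$M{\left(48,115 \right)} + \left(89 - 12\right) \left(-51\right) = 1 + \left(89 - 12\right) \left(-51\right) = 1 + 77 \left(-51\right) = 1 - 3927 = -3926$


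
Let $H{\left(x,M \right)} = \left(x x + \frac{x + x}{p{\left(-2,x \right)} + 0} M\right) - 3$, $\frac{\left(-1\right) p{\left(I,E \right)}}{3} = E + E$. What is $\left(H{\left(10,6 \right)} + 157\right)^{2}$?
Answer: $63504$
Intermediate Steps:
$p{\left(I,E \right)} = - 6 E$ ($p{\left(I,E \right)} = - 3 \left(E + E\right) = - 3 \cdot 2 E = - 6 E$)
$H{\left(x,M \right)} = -3 + x^{2} - \frac{M}{3}$ ($H{\left(x,M \right)} = \left(x x + \frac{x + x}{- 6 x + 0} M\right) - 3 = \left(x^{2} + \frac{2 x}{\left(-6\right) x} M\right) - 3 = \left(x^{2} + 2 x \left(- \frac{1}{6 x}\right) M\right) - 3 = \left(x^{2} - \frac{M}{3}\right) - 3 = -3 + x^{2} - \frac{M}{3}$)
$\left(H{\left(10,6 \right)} + 157\right)^{2} = \left(\left(-3 + 10^{2} - 2\right) + 157\right)^{2} = \left(\left(-3 + 100 - 2\right) + 157\right)^{2} = \left(95 + 157\right)^{2} = 252^{2} = 63504$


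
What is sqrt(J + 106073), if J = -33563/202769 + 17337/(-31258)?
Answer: sqrt(4261155625158204328026478)/6338153402 ≈ 325.69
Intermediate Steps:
J = -4564518407/6338153402 (J = -33563*1/202769 + 17337*(-1/31258) = -33563/202769 - 17337/31258 = -4564518407/6338153402 ≈ -0.72017)
sqrt(J + 106073) = sqrt(-4564518407/6338153402 + 106073) = sqrt(672302381291939/6338153402) = sqrt(4261155625158204328026478)/6338153402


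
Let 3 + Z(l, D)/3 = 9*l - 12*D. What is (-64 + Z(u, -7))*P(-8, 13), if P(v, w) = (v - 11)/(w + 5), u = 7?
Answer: -3496/9 ≈ -388.44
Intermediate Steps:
Z(l, D) = -9 - 36*D + 27*l (Z(l, D) = -9 + 3*(9*l - 12*D) = -9 + 3*(-12*D + 9*l) = -9 + (-36*D + 27*l) = -9 - 36*D + 27*l)
P(v, w) = (-11 + v)/(5 + w)
(-64 + Z(u, -7))*P(-8, 13) = (-64 + (-9 - 36*(-7) + 27*7))*((-11 - 8)/(5 + 13)) = (-64 + (-9 + 252 + 189))*(-19/18) = (-64 + 432)*((1/18)*(-19)) = 368*(-19/18) = -3496/9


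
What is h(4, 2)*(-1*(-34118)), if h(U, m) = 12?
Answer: 409416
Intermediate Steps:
h(4, 2)*(-1*(-34118)) = 12*(-1*(-34118)) = 12*34118 = 409416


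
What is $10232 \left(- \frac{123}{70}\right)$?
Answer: $- \frac{629268}{35} \approx -17979.0$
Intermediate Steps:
$10232 \left(- \frac{123}{70}\right) = - \frac{629268}{35}$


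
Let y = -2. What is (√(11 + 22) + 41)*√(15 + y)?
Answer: √13*(41 + √33) ≈ 168.54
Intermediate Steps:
(√(11 + 22) + 41)*√(15 + y) = (√(11 + 22) + 41)*√(15 - 2) = (√33 + 41)*√13 = (41 + √33)*√13 = √13*(41 + √33)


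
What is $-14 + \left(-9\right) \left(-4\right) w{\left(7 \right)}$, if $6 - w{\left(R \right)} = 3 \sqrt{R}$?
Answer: $202 - 108 \sqrt{7} \approx -83.741$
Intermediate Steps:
$w{\left(R \right)} = 6 - 3 \sqrt{R}$
$-14 + \left(-9\right) \left(-4\right) w{\left(7 \right)} = -14 + \left(-9\right) \left(-4\right) \left(6 - 3 \sqrt{7}\right) = -14 + 36 \left(6 - 3 \sqrt{7}\right) = -14 + \left(216 - 108 \sqrt{7}\right) = 202 - 108 \sqrt{7}$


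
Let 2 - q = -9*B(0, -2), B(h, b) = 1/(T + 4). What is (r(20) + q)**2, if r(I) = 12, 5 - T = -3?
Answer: 3481/16 ≈ 217.56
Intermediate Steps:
T = 8 (T = 5 - 1*(-3) = 5 + 3 = 8)
B(h, b) = 1/12 (B(h, b) = 1/(8 + 4) = 1/12)
q = 11/4 (q = 2 - (-9)/12 = 2 - 1*(-3/4) = 2 + 3/4 = 11/4 ≈ 2.7500)
(r(20) + q)**2 = (12 + 11/4)**2 = (59/4)**2 = 3481/16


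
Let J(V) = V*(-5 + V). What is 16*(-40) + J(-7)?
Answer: -556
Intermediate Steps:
16*(-40) + J(-7) = 16*(-40) - 7*(-5 - 7) = -640 - 7*(-12) = -640 + 84 = -556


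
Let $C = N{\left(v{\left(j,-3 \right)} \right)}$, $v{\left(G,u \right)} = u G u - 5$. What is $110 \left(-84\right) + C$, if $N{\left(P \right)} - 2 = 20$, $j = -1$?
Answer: $-9218$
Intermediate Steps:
$v{\left(G,u \right)} = -5 + G u^{2}$ ($v{\left(G,u \right)} = G u u - 5 = G u^{2} - 5 = -5 + G u^{2}$)
$N{\left(P \right)} = 22$ ($N{\left(P \right)} = 2 + 20 = 22$)
$C = 22$
$110 \left(-84\right) + C = 110 \left(-84\right) + 22 = -9240 + 22 = -9218$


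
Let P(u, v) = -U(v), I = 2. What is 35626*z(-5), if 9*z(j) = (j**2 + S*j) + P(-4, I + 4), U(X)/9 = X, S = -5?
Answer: -142504/9 ≈ -15834.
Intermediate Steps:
U(X) = 9*X
P(u, v) = -9*v
z(j) = -6 - 5*j/9 + j**2/9 (z(j) = ((j**2 - 5*j) - 9*(2 + 4))/9 = ((j**2 - 5*j) - 9*6)/9 = ((j**2 - 5*j) - 54)/9 = (-54 + j**2 - 5*j)/9 = -6 - 5*j/9 + j**2/9)
35626*z(-5) = 35626*(-6 - 5/9*(-5) + (1/9)*(-5)**2) = 35626*(-6 + 25/9 + (1/9)*25) = 35626*(-6 + 25/9 + 25/9) = 35626*(-4/9) = -142504/9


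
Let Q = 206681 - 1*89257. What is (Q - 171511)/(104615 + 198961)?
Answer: -18029/101192 ≈ -0.17817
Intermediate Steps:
Q = 117424 (Q = 206681 - 89257 = 117424)
(Q - 171511)/(104615 + 198961) = (117424 - 171511)/(104615 + 198961) = -54087/303576 = -54087*1/303576 = -18029/101192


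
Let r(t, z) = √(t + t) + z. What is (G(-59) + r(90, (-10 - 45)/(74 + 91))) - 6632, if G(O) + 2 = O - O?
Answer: -19903/3 + 6*√5 ≈ -6620.9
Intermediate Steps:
G(O) = -2 (G(O) = -2 + (O - O) = -2 + 0 = -2)
r(t, z) = z + √2*√t (r(t, z) = √(2*t) + z = √2*√t + z = z + √2*√t)
(G(-59) + r(90, (-10 - 45)/(74 + 91))) - 6632 = (-2 + ((-10 - 45)/(74 + 91) + √2*√90)) - 6632 = (-2 + (-55/165 + √2*(3*√10))) - 6632 = (-2 + (-55*1/165 + 6*√5)) - 6632 = (-2 + (-⅓ + 6*√5)) - 6632 = (-7/3 + 6*√5) - 6632 = -19903/3 + 6*√5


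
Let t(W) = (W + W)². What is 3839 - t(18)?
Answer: 2543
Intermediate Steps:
t(W) = 4*W² (t(W) = (2*W)² = 4*W²)
3839 - t(18) = 3839 - 4*18² = 3839 - 4*324 = 3839 - 1*1296 = 3839 - 1296 = 2543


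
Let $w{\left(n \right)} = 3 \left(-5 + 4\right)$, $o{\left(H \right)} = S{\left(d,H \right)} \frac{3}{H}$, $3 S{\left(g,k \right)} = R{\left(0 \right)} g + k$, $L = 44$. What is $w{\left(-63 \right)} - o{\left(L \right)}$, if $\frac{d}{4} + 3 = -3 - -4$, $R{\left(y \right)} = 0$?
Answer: $-4$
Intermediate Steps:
$d = -8$ ($d = -12 + 4 \left(-3 - -4\right) = -12 + 4 \left(-3 + 4\right) = -12 + 4 \cdot 1 = -12 + 4 = -8$)
$S{\left(g,k \right)} = \frac{k}{3}$ ($S{\left(g,k \right)} = \frac{0 g + k}{3} = \frac{0 + k}{3} = \frac{k}{3}$)
$o{\left(H \right)} = 1$ ($o{\left(H \right)} = \frac{H}{3} \frac{3}{H} = 1$)
$w{\left(n \right)} = -3$ ($w{\left(n \right)} = 3 \left(-1\right) = -3$)
$w{\left(-63 \right)} - o{\left(L \right)} = -3 - 1 = -4$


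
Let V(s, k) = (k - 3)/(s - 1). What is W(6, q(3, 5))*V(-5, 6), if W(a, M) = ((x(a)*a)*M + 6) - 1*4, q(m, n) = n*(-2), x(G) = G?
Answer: 179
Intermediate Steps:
V(s, k) = (-3 + k)/(-1 + s)
q(m, n) = -2*n
W(a, M) = 2 + M*a**2 (W(a, M) = ((a*a)*M + 6) - 1*4 = (a**2*M + 6) - 4 = (M*a**2 + 6) - 4 = (6 + M*a**2) - 4 = 2 + M*a**2)
W(6, q(3, 5))*V(-5, 6) = (2 - 2*5*6**2)*((-3 + 6)/(-1 - 5)) = (2 - 10*36)*(3/(-6)) = (2 - 360)*(-1/6*3) = -358*(-1/2) = 179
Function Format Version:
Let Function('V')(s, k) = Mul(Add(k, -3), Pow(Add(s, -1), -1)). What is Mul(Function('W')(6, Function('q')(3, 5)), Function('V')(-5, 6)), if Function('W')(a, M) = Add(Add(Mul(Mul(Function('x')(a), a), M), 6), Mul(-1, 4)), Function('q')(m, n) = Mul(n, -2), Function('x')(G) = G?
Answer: 179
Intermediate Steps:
Function('V')(s, k) = Mul(Pow(Add(-1, s), -1), Add(-3, k)) (Function('V')(s, k) = Mul(Add(-3, k), Pow(Add(-1, s), -1)) = Mul(Pow(Add(-1, s), -1), Add(-3, k)))
Function('q')(m, n) = Mul(-2, n)
Function('W')(a, M) = Add(2, Mul(M, Pow(a, 2))) (Function('W')(a, M) = Add(Add(Mul(Mul(a, a), M), 6), Mul(-1, 4)) = Add(Add(Mul(Pow(a, 2), M), 6), -4) = Add(Add(Mul(M, Pow(a, 2)), 6), -4) = Add(Add(6, Mul(M, Pow(a, 2))), -4) = Add(2, Mul(M, Pow(a, 2))))
Mul(Function('W')(6, Function('q')(3, 5)), Function('V')(-5, 6)) = Mul(Add(2, Mul(Mul(-2, 5), Pow(6, 2))), Mul(Pow(Add(-1, -5), -1), Add(-3, 6))) = Mul(Add(2, Mul(-10, 36)), Mul(Pow(-6, -1), 3)) = Mul(Add(2, -360), Mul(Rational(-1, 6), 3)) = Mul(-358, Rational(-1, 2)) = 179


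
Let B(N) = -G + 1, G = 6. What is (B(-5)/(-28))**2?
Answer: 25/784 ≈ 0.031888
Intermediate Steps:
B(N) = -5 (B(N) = -1*6 + 1 = -6 + 1 = -5)
(B(-5)/(-28))**2 = (-5/(-28))**2 = (-5*(-1/28))**2 = (5/28)**2 = 25/784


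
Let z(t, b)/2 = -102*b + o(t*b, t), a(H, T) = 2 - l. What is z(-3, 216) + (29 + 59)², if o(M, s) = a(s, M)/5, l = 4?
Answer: -181604/5 ≈ -36321.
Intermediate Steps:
a(H, T) = -2 (a(H, T) = 2 - 1*4 = 2 - 4 = -2)
o(M, s) = -⅖ (o(M, s) = -2/5 = -2*⅕ = -⅖)
z(t, b) = -⅘ - 204*b (z(t, b) = 2*(-102*b - ⅖) = 2*(-⅖ - 102*b) = -⅘ - 204*b)
z(-3, 216) + (29 + 59)² = (-⅘ - 204*216) + (29 + 59)² = (-⅘ - 44064) + 88² = -220324/5 + 7744 = -181604/5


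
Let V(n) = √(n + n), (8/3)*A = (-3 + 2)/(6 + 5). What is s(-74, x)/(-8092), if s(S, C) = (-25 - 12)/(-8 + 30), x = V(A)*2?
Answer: 37/178024 ≈ 0.00020784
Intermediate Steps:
A = -3/88 (A = 3*((-3 + 2)/(6 + 5))/8 = 3*(-1/11)/8 = 3*(-1*1/11)/8 = (3/8)*(-1/11) = -3/88 ≈ -0.034091)
V(n) = √2*√n (V(n) = √(2*n) = √2*√n)
x = I*√33/11 (x = (√2*√(-3/88))*2 = (√2*(I*√66/44))*2 = (I*√33/22)*2 = I*√33/11 ≈ 0.52223*I)
s(S, C) = -37/22
s(-74, x)/(-8092) = -37/22/(-8092) = -37/22*(-1/8092) = 37/178024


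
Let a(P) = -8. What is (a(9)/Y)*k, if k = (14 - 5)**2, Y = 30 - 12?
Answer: -36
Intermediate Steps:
Y = 18
k = 81 (k = 9**2 = 81)
(a(9)/Y)*k = -8/18*81 = -8*1/18*81 = -4/9*81 = -36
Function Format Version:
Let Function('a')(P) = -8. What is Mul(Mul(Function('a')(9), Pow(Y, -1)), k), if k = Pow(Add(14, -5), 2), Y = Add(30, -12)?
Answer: -36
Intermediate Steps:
Y = 18
k = 81 (k = Pow(9, 2) = 81)
Mul(Mul(Function('a')(9), Pow(Y, -1)), k) = Mul(Mul(-8, Pow(18, -1)), 81) = Mul(Mul(-8, Rational(1, 18)), 81) = Mul(Rational(-4, 9), 81) = -36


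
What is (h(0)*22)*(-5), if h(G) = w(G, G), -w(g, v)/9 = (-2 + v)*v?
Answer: 0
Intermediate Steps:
w(g, v) = -9*v*(-2 + v) (w(g, v) = -9*(-2 + v)*v = -9*v*(-2 + v))
h(G) = 9*G*(2 - G)
(h(0)*22)*(-5) = ((9*0*(2 - 1*0))*22)*(-5) = ((9*0*(2 + 0))*22)*(-5) = ((9*0*2)*22)*(-5) = (0*22)*(-5) = 0*(-5) = 0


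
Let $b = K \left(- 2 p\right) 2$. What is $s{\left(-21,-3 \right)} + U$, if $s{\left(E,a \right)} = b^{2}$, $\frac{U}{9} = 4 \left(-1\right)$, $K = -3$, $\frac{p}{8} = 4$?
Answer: $147420$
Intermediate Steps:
$p = 32$ ($p = 8 \cdot 4 = 32$)
$b = 384$ ($b = - 3 \left(\left(-2\right) 32\right) 2 = \left(-3\right) \left(-64\right) 2 = 192 \cdot 2 = 384$)
$U = -36$ ($U = 9 \cdot 4 \left(-1\right) = 9 \left(-4\right) = -36$)
$s{\left(E,a \right)} = 147456$ ($s{\left(E,a \right)} = 384^{2} = 147456$)
$s{\left(-21,-3 \right)} + U = 147456 - 36 = 147420$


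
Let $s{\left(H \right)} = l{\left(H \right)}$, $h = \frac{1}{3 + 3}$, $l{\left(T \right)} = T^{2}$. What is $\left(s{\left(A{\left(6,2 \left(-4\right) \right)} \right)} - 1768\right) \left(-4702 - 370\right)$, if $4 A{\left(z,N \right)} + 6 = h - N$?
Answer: $\frac{322769083}{36} \approx 8.9658 \cdot 10^{6}$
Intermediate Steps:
$h = \frac{1}{6} \approx 0.16667$
$A{\left(z,N \right)} = - \frac{35}{24} - \frac{N}{4}$ ($A{\left(z,N \right)} = - \frac{3}{2} + \frac{\frac{1}{6} - N}{4} = - \frac{3}{2} - \left(- \frac{1}{24} + \frac{N}{4}\right) = - \frac{35}{24} - \frac{N}{4}$)
$s{\left(H \right)} = H^{2}$
$\left(s{\left(A{\left(6,2 \left(-4\right) \right)} \right)} - 1768\right) \left(-4702 - 370\right) = \left(\left(- \frac{35}{24} - \frac{2 \left(-4\right)}{4}\right)^{2} - 1768\right) \left(-4702 - 370\right) = \left(\left(- \frac{35}{24} - -2\right)^{2} - 1768\right) \left(-5072\right) = \left(\left(- \frac{35}{24} + 2\right)^{2} - 1768\right) \left(-5072\right) = \left(\left(\frac{13}{24}\right)^{2} - 1768\right) \left(-5072\right) = \left(\frac{169}{576} - 1768\right) \left(-5072\right) = \left(- \frac{1018199}{576}\right) \left(-5072\right) = \frac{322769083}{36}$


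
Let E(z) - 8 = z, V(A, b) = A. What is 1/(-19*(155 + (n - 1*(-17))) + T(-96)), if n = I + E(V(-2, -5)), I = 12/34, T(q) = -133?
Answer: -17/59869 ≈ -0.00028395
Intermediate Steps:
E(z) = 8 + z
I = 6/17 (I = 12*(1/34) = 6/17 ≈ 0.35294)
n = 108/17 (n = 6/17 + (8 - 2) = 6/17 + 6 = 108/17 ≈ 6.3529)
1/(-19*(155 + (n - 1*(-17))) + T(-96)) = 1/(-19*(155 + (108/17 - 1*(-17))) - 133) = 1/(-19*(155 + (108/17 + 17)) - 133) = 1/(-19*(155 + 397/17) - 133) = 1/(-19*3032/17 - 133) = 1/(-57608/17 - 133) = 1/(-59869/17) = -17/59869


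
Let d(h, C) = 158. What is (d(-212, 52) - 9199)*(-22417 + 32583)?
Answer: -91910806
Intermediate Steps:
(d(-212, 52) - 9199)*(-22417 + 32583) = (158 - 9199)*(-22417 + 32583) = -9041*10166 = -91910806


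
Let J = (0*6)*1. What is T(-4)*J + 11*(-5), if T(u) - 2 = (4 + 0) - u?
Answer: -55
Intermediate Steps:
T(u) = 6 - u (T(u) = 2 + ((4 + 0) - u) = 2 + (4 - u) = 6 - u)
J = 0 (J = 0*1 = 0)
T(-4)*J + 11*(-5) = (6 - 1*(-4))*0 + 11*(-5) = (6 + 4)*0 - 55 = 10*0 - 55 = 0 - 55 = -55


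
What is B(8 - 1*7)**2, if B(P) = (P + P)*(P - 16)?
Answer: 900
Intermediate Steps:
B(P) = 2*P*(-16 + P) (B(P) = (2*P)*(-16 + P) = 2*P*(-16 + P))
B(8 - 1*7)**2 = (2*(8 - 1*7)*(-16 + (8 - 1*7)))**2 = (2*(8 - 7)*(-16 + (8 - 7)))**2 = (2*1*(-16 + 1))**2 = (2*1*(-15))**2 = (-30)**2 = 900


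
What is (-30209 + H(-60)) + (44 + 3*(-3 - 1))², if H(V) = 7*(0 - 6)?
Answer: -29227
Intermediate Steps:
H(V) = -42 (H(V) = 7*(-6) = -42)
(-30209 + H(-60)) + (44 + 3*(-3 - 1))² = (-30209 - 42) + (44 + 3*(-3 - 1))² = -30251 + (44 + 3*(-4))² = -30251 + (44 - 12)² = -30251 + 32² = -30251 + 1024 = -29227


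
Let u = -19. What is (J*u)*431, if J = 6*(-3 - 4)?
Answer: 343938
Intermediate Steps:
J = -42 (J = 6*(-7) = -42)
(J*u)*431 = -42*(-19)*431 = 798*431 = 343938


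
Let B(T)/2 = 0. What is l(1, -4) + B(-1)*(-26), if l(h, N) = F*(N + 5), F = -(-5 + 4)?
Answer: 1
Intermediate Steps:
F = 1 (F = -1*(-1) = 1)
B(T) = 0 (B(T) = 2*0 = 0)
l(h, N) = 5 + N (l(h, N) = 1*(N + 5) = 1*(5 + N) = 5 + N)
l(1, -4) + B(-1)*(-26) = (5 - 4) + 0*(-26) = 1 + 0 = 1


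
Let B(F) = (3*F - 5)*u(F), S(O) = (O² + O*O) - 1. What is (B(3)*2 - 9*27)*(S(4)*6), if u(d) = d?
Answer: -40734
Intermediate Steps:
S(O) = -1 + 2*O² (S(O) = (O² + O²) - 1 = 2*O² - 1 = -1 + 2*O²)
B(F) = F*(-5 + 3*F) (B(F) = (3*F - 5)*F = (-5 + 3*F)*F = F*(-5 + 3*F))
(B(3)*2 - 9*27)*(S(4)*6) = ((3*(-5 + 3*3))*2 - 9*27)*((-1 + 2*4²)*6) = ((3*(-5 + 9))*2 - 243)*((-1 + 2*16)*6) = ((3*4)*2 - 243)*((-1 + 32)*6) = (12*2 - 243)*(31*6) = (24 - 243)*186 = -219*186 = -40734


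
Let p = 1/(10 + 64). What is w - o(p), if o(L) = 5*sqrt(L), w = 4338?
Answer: 4338 - 5*sqrt(74)/74 ≈ 4337.4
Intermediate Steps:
p = 1/74 ≈ 0.013514
w - o(p) = 4338 - 5*sqrt(1/74) = 4338 - 5*sqrt(74)/74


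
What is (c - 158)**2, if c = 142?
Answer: 256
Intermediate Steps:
(c - 158)**2 = (142 - 158)**2 = (-16)**2 = 256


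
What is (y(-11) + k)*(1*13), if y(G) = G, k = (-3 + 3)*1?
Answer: -143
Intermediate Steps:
k = 0 (k = 0*1 = 0)
(y(-11) + k)*(1*13) = (-11 + 0)*(1*13) = -11*13 = -143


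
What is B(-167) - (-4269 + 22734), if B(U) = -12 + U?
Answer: -18644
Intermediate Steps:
B(-167) - (-4269 + 22734) = (-12 - 167) - (-4269 + 22734) = -179 - 1*18465 = -179 - 18465 = -18644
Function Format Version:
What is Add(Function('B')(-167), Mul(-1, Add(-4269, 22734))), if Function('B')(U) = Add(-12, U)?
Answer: -18644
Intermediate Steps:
Add(Function('B')(-167), Mul(-1, Add(-4269, 22734))) = Add(Add(-12, -167), Mul(-1, Add(-4269, 22734))) = Add(-179, Mul(-1, 18465)) = Add(-179, -18465) = -18644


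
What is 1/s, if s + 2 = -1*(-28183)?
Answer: 1/28181 ≈ 3.5485e-5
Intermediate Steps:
s = 28181 (s = -2 - 1*(-28183) = -2 + 28183 = 28181)
1/s = 1/28181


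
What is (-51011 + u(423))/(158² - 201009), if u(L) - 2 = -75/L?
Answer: 7192294/24822345 ≈ 0.28975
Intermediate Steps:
u(L) = 2 - 75/L
(-51011 + u(423))/(158² - 201009) = (-51011 + (2 - 75/423))/(158² - 201009) = (-51011 + (2 - 75*1/423))/(24964 - 201009) = (-51011 + (2 - 25/141))/(-176045) = (-51011 + 257/141)*(-1/176045) = -7192294/141*(-1/176045) = 7192294/24822345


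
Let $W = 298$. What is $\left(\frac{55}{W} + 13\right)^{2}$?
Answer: $\frac{15437041}{88804} \approx 173.83$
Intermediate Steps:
$\left(\frac{55}{W} + 13\right)^{2} = \left(\frac{55}{298} + 13\right)^{2} = \left(\frac{3929}{298}\right)^{2} = \frac{15437041}{88804}$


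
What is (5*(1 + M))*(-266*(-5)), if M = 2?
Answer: 19950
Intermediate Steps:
(5*(1 + M))*(-266*(-5)) = (5*(1 + 2))*(-266*(-5)) = (5*3)*1330 = 15*1330 = 19950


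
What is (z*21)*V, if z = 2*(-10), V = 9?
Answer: -3780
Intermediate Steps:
z = -20
(z*21)*V = -20*21*9 = -420*9 = -3780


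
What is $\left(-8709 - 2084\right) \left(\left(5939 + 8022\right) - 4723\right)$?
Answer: $-99705734$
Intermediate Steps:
$\left(-8709 - 2084\right) \left(\left(5939 + 8022\right) - 4723\right) = - 10793 \left(13961 - 4723\right) = \left(-10793\right) 9238 = -99705734$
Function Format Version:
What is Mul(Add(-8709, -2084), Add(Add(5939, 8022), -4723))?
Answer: -99705734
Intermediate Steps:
Mul(Add(-8709, -2084), Add(Add(5939, 8022), -4723)) = Mul(-10793, Add(13961, -4723)) = Mul(-10793, 9238) = -99705734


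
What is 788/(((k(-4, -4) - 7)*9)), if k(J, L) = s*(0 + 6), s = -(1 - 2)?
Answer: -788/9 ≈ -87.556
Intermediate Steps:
s = 1 (s = -1*(-1) = 1)
k(J, L) = 6 (k(J, L) = 1*(0 + 6) = 1*6 = 6)
788/(((k(-4, -4) - 7)*9)) = 788/(((6 - 7)*9)) = 788/((-1*9)) = 788/(-9) = 788*(-1/9) = -788/9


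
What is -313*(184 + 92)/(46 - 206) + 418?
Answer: 38317/40 ≈ 957.92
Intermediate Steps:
-313*(184 + 92)/(46 - 206) + 418 = -86388/(-160) + 418 = -86388*(-1)/160 + 418 = -313*(-69/40) + 418 = 21597/40 + 418 = 38317/40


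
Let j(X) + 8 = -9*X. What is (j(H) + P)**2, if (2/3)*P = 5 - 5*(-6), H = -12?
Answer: 93025/4 ≈ 23256.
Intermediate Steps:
j(X) = -8 - 9*X
P = 105/2 (P = 3*(5 - 5*(-6))/2 = 3*(5 + 30)/2 = (3/2)*35 = 105/2 ≈ 52.500)
(j(H) + P)**2 = ((-8 - 9*(-12)) + 105/2)**2 = ((-8 + 108) + 105/2)**2 = (100 + 105/2)**2 = (305/2)**2 = 93025/4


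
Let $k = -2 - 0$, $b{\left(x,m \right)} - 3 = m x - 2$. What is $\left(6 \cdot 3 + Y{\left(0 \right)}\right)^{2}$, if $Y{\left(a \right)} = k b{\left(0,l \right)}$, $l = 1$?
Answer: $256$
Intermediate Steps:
$b{\left(x,m \right)} = 1 + m x$ ($b{\left(x,m \right)} = 3 + \left(m x - 2\right) = 3 + \left(-2 + m x\right) = 1 + m x$)
$k = -2$ ($k = -2 + 0 = -2$)
$Y{\left(a \right)} = -2$ ($Y{\left(a \right)} = - 2 \left(1 + 1 \cdot 0\right) = - 2 \left(1 + 0\right) = \left(-2\right) 1 = -2$)
$\left(6 \cdot 3 + Y{\left(0 \right)}\right)^{2} = \left(6 \cdot 3 - 2\right)^{2} = \left(18 - 2\right)^{2} = 16^{2} = 256$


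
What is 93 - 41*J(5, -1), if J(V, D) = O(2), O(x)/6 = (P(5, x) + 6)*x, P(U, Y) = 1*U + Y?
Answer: -6303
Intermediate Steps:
P(U, Y) = U + Y
O(x) = 6*x*(11 + x) (O(x) = 6*(((5 + x) + 6)*x) = 6*((11 + x)*x) = 6*(x*(11 + x)) = 6*x*(11 + x))
J(V, D) = 156 (J(V, D) = 6*2*(11 + 2) = 6*2*13 = 156)
93 - 41*J(5, -1) = 93 - 41*156 = 93 - 6396 = -6303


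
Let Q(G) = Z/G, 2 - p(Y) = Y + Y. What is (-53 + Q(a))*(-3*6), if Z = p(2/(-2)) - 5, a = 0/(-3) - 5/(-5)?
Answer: 972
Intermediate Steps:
p(Y) = 2 - 2*Y (p(Y) = 2 - (Y + Y) = 2 - 2*Y)
a = 1 (a = 0*(-⅓) - 5*(-⅕) = 0 + 1 = 1)
Z = -1 (Z = (2 - 4/(-2)) - 5 = (2 - 4*(-1)/2) - 5 = (2 - 2*(-1)) - 5 = (2 + 2) - 5 = 4 - 5 = -1)
Q(G) = -1/G
(-53 + Q(a))*(-3*6) = (-53 - 1/1)*(-3*6) = (-53 - 1*1)*(-18) = (-53 - 1)*(-18) = -54*(-18) = 972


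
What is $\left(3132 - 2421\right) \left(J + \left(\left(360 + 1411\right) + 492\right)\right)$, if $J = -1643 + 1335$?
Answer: $1390005$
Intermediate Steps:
$J = -308$
$\left(3132 - 2421\right) \left(J + \left(\left(360 + 1411\right) + 492\right)\right) = \left(3132 - 2421\right) \left(-308 + \left(\left(360 + 1411\right) + 492\right)\right) = 711 \left(-308 + \left(1771 + 492\right)\right) = 711 \left(-308 + 2263\right) = 711 \cdot 1955 = 1390005$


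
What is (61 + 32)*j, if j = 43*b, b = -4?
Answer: -15996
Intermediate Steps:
j = -172 (j = 43*(-4) = -172)
(61 + 32)*j = (61 + 32)*(-172) = 93*(-172) = -15996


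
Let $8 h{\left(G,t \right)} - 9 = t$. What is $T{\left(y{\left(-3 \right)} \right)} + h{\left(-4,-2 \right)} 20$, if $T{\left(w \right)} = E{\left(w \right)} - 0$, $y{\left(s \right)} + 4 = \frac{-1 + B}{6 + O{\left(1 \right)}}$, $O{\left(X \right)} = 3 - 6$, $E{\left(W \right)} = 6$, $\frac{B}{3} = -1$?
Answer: $\frac{47}{2} \approx 23.5$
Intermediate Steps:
$B = -3$ ($B = 3 \left(-1\right) = -3$)
$O{\left(X \right)} = -3$ ($O{\left(X \right)} = 3 - 6 = -3$)
$y{\left(s \right)} = - \frac{16}{3}$ ($y{\left(s \right)} = -4 + \frac{-1 - 3}{6 - 3} = -4 - \frac{4}{3} = - \frac{16}{3}$)
$h{\left(G,t \right)} = \frac{9}{8} + \frac{t}{8}$
$T{\left(w \right)} = 6$ ($T{\left(w \right)} = 6 - 0 = 6 + 0 = 6$)
$T{\left(y{\left(-3 \right)} \right)} + h{\left(-4,-2 \right)} 20 = 6 + \left(\frac{9}{8} + \frac{1}{8} \left(-2\right)\right) 20 = 6 + \left(\frac{9}{8} - \frac{1}{4}\right) 20 = 6 + \frac{7}{8} \cdot 20 = 6 + \frac{35}{2} = \frac{47}{2}$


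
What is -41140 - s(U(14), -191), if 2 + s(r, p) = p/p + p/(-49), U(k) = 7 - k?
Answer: -2016002/49 ≈ -41143.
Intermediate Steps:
s(r, p) = -1 - p/49 (s(r, p) = -2 + (p/p + p/(-49)) = -2 + (1 + p*(-1/49)) = -2 + (1 - p/49) = -1 - p/49)
-41140 - s(U(14), -191) = -41140 - (-1 - 1/49*(-191)) = -41140 - (-1 + 191/49) = -41140 - 1*142/49 = -41140 - 142/49 = -2016002/49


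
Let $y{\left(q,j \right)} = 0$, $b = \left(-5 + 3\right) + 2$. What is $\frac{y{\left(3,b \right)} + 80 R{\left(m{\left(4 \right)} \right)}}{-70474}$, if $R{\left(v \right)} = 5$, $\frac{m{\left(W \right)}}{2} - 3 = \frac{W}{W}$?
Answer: $- \frac{200}{35237} \approx -0.0056759$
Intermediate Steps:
$b = 0$ ($b = -2 + 2 = 0$)
$m{\left(W \right)} = 8$ ($m{\left(W \right)} = 6 + 2 \frac{W}{W} = 6 + 2 \cdot 1 = 6 + 2 = 8$)
$\frac{y{\left(3,b \right)} + 80 R{\left(m{\left(4 \right)} \right)}}{-70474} = \frac{0 + 80 \cdot 5}{-70474} = \left(0 + 400\right) \left(- \frac{1}{70474}\right) = 400 \left(- \frac{1}{70474}\right) = - \frac{200}{35237}$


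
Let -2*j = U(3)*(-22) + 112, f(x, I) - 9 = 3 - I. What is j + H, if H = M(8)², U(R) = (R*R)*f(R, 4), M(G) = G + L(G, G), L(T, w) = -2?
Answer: 772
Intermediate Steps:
f(x, I) = 12 - I (f(x, I) = 9 + (3 - I) = 12 - I)
M(G) = -2 + G (M(G) = G - 2 = -2 + G)
U(R) = 8*R² (U(R) = (R*R)*(12 - 1*4) = R²*(12 - 4) = R²*8 = 8*R²)
j = 736 (j = -((8*3²)*(-22) + 112)/2 = -((8*9)*(-22) + 112)/2 = -(72*(-22) + 112)/2 = -(-1584 + 112)/2 = -½*(-1472) = 736)
H = 36 (H = (-2 + 8)² = 6² = 36)
j + H = 736 + 36 = 772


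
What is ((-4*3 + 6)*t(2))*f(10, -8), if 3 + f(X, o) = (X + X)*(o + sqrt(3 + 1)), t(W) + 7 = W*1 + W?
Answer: -2214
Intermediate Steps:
t(W) = -7 + 2*W (t(W) = -7 + (W*1 + W) = -7 + (W + W) = -7 + 2*W)
f(X, o) = -3 + 2*X*(2 + o) (f(X, o) = -3 + (X + X)*(o + sqrt(3 + 1)) = -3 + (2*X)*(o + sqrt(4)) = -3 + (2*X)*(o + 2) = -3 + (2*X)*(2 + o) = -3 + 2*X*(2 + o))
((-4*3 + 6)*t(2))*f(10, -8) = ((-4*3 + 6)*(-7 + 2*2))*(-3 + 4*10 + 2*10*(-8)) = ((-12 + 6)*(-7 + 4))*(-3 + 40 - 160) = -6*(-3)*(-123) = 18*(-123) = -2214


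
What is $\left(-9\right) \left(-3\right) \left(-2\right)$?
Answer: $-54$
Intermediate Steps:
$\left(-9\right) \left(-3\right) \left(-2\right) = 27 \left(-2\right) = -54$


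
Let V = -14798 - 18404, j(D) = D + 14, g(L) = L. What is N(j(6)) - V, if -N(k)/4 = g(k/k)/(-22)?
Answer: 365224/11 ≈ 33202.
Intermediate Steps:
j(D) = 14 + D
V = -33202
N(k) = 2/11 (N(k) = -4*k/k/(-22) = -4*(-1)/22 = -4*(-1/22) = 2/11)
N(j(6)) - V = 2/11 - 1*(-33202) = 2/11 + 33202 = 365224/11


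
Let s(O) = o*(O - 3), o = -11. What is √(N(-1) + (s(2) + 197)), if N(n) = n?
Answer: 3*√23 ≈ 14.387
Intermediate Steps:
s(O) = 33 - 11*O (s(O) = -11*(O - 3) = -11*(-3 + O) = 33 - 11*O)
√(N(-1) + (s(2) + 197)) = √(-1 + ((33 - 11*2) + 197)) = √(-1 + ((33 - 22) + 197)) = √(-1 + (11 + 197)) = √(-1 + 208) = √207 = 3*√23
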